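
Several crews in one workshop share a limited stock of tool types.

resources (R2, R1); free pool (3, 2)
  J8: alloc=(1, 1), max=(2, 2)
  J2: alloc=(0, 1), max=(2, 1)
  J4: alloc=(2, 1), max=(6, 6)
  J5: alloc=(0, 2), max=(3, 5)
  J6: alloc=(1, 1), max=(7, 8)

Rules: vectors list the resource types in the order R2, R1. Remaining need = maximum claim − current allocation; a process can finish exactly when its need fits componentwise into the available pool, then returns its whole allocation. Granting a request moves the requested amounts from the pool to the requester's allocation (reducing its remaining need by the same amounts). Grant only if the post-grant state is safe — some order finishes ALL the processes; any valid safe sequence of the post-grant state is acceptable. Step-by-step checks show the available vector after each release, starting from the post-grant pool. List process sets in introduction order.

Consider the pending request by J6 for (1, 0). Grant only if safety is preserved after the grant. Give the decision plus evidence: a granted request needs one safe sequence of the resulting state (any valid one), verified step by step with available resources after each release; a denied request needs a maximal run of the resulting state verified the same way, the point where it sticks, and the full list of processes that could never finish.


DENY: after the grant no complete ordering would exist.
Key observation: no order helps: past J8, J5, J2, the free pool tops out at (3, 6), below what each blocked process needs in R2.
After a pretend grant, a maximal execution: J8, J5, J2 — then nothing else fits. Check, step by step:
  pool = (2, 2)
  J8: need (1, 1) fits (2, 2); releases (1, 1), pool now (3, 3)
  J5: need (3, 3) fits (3, 3); releases (0, 2), pool now (3, 5)
  J2: need (2, 0) fits (3, 5); releases (0, 1), pool now (3, 6)
  J4 cannot run: need (4, 5) vs free (3, 6) (insufficient R2)
  J6 cannot run: need (5, 7) vs free (3, 6) (insufficient R2 and R1)
Processes that could never finish after the grant: J4 and J6.


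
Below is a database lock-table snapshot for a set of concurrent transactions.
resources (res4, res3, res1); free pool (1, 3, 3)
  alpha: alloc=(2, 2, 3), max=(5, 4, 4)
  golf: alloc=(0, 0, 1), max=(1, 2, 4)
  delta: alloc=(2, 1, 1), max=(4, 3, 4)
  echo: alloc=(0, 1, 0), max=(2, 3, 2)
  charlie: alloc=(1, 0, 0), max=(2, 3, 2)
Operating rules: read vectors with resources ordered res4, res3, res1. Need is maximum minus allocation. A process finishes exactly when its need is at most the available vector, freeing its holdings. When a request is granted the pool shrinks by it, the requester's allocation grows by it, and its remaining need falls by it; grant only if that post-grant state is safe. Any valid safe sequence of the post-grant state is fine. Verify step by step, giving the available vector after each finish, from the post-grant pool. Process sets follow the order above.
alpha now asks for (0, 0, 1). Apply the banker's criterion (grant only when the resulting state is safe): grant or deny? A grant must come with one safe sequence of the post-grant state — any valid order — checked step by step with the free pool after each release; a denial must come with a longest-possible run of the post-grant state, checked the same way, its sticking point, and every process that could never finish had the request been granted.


DENY: after the grant no complete ordering would exist.
Key observation: after charlie, echo the pool peaks at (2, 4, 2), and each blocked process is short somewhere: alpha on res4; golf on res1; delta on res1.
On the post-grant state, charlie, echo is a maximal run — nothing extends it. Walking it through:
  pool = (1, 3, 2)
  charlie: need (1, 3, 2) fits (1, 3, 2); releases (1, 0, 0), pool now (2, 3, 2)
  echo: need (2, 2, 2) fits (2, 3, 2); releases (0, 1, 0), pool now (2, 4, 2)
  alpha still needs (3, 2, 0) but only (2, 4, 2) is free — short on res4
  golf still needs (1, 2, 3) but only (2, 4, 2) is free — short on res1
  delta still needs (2, 2, 3) but only (2, 4, 2) is free — short on res1
Processes that could never finish after the grant: alpha, golf and delta.


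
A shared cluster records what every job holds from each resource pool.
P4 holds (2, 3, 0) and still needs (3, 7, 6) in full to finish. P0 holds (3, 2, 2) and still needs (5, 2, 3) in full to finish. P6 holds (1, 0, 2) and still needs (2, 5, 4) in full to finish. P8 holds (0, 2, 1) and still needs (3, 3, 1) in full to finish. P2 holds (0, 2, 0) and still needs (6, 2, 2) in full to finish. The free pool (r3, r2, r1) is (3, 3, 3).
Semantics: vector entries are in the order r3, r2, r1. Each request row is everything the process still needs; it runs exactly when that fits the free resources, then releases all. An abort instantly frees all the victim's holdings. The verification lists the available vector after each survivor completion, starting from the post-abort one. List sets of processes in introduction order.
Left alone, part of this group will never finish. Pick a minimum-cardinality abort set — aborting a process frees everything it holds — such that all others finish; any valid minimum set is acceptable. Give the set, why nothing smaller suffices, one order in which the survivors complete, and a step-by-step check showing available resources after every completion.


Abort P2.
Key observation: the returned (0, 2, 0) from P2 is what brings P4 — unrunnable before, under any order — into play at step 3.
Why nothing smaller works: aborting no one leaves the state deadlocked as given.
One survivor order: P8, P6, P4, P0. Check, step by step (post-abort pool first):
  pool = (3, 5, 3)
  run P8 (needs (3, 3, 1), free (3, 5, 3)); after release of (0, 2, 1) the pool is (3, 7, 4)
  run P6 (needs (2, 5, 4), free (3, 7, 4)); after release of (1, 0, 2) the pool is (4, 7, 6)
  run P4 (needs (3, 7, 6), free (4, 7, 6)); after release of (2, 3, 0) the pool is (6, 10, 6)
  run P0 (needs (5, 2, 3), free (6, 10, 6)); after release of (3, 2, 2) the pool is (9, 12, 8)


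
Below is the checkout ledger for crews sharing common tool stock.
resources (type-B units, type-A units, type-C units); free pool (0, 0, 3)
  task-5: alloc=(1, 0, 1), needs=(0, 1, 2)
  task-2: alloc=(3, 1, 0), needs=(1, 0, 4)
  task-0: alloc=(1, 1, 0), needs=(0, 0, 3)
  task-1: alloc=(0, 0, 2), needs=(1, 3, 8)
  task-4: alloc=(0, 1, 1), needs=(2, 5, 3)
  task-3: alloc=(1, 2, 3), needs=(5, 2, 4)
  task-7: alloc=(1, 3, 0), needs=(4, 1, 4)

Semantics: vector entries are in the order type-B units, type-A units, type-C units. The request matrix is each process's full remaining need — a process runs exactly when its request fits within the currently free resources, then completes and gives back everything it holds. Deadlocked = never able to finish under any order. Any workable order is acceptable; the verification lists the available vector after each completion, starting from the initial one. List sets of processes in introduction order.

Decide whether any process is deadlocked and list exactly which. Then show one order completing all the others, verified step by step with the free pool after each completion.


Nothing here is deadlocked.
Key observation: task-0 fits the free pool immediately, and its release cascades until everyone finishes.
One completion order for the rest: task-0, task-5, task-2, task-7, task-3, task-4, task-1. Step-by-step check:
  pool = (0, 0, 3)
  task-0: need (0, 0, 3) fits (0, 0, 3); releases (1, 1, 0), pool now (1, 1, 3)
  task-5: need (0, 1, 2) fits (1, 1, 3); releases (1, 0, 1), pool now (2, 1, 4)
  task-2: need (1, 0, 4) fits (2, 1, 4); releases (3, 1, 0), pool now (5, 2, 4)
  task-7: need (4, 1, 4) fits (5, 2, 4); releases (1, 3, 0), pool now (6, 5, 4)
  task-3: need (5, 2, 4) fits (6, 5, 4); releases (1, 2, 3), pool now (7, 7, 7)
  task-4: need (2, 5, 3) fits (7, 7, 7); releases (0, 1, 1), pool now (7, 8, 8)
  task-1: need (1, 3, 8) fits (7, 8, 8); releases (0, 0, 2), pool now (7, 8, 10)


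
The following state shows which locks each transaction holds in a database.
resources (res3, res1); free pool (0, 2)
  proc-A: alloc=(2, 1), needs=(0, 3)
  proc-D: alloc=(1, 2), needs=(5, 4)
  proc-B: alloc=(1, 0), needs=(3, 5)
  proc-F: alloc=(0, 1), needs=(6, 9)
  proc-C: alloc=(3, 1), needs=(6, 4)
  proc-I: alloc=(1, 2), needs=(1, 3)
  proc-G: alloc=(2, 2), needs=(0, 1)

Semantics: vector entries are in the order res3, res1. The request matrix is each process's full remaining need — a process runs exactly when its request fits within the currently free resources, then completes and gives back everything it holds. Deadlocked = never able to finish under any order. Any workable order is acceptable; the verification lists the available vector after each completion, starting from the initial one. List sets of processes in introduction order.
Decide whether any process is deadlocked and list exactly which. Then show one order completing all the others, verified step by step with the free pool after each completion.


The deadlocked set is empty.
Key observation: starting with proc-G, each completion frees enough for the next — no one is permanently blocked.
A valid finishing order for the others: proc-G, proc-I, proc-A, proc-D, proc-B, proc-F, proc-C. Verifying each step:
  pool = (0, 2)
  run proc-G (needs (0, 1), free (0, 2)); after release of (2, 2) the pool is (2, 4)
  run proc-I (needs (1, 3), free (2, 4)); after release of (1, 2) the pool is (3, 6)
  run proc-A (needs (0, 3), free (3, 6)); after release of (2, 1) the pool is (5, 7)
  run proc-D (needs (5, 4), free (5, 7)); after release of (1, 2) the pool is (6, 9)
  run proc-B (needs (3, 5), free (6, 9)); after release of (1, 0) the pool is (7, 9)
  run proc-F (needs (6, 9), free (7, 9)); after release of (0, 1) the pool is (7, 10)
  run proc-C (needs (6, 4), free (7, 10)); after release of (3, 1) the pool is (10, 11)


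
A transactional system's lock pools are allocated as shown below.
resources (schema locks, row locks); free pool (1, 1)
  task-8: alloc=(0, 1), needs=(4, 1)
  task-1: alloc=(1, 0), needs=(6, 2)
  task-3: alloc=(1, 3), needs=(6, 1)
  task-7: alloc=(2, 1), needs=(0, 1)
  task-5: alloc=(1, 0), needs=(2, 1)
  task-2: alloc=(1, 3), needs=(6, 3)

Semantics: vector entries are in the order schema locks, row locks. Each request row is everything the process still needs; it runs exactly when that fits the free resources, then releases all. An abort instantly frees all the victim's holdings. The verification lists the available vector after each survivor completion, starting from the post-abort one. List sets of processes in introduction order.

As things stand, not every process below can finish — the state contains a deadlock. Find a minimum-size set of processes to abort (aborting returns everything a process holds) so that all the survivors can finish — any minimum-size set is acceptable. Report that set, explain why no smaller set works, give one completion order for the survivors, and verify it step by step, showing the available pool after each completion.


Abort task-3 and task-2.
Key observation: aborting task-3 and task-2 returns (2, 6), and task-1 — hopeless before — runs at step 3 with the returned capacity in the pool.
No one abort is enough; case by case: task-8 alone leaves task-1 blocked (short on schema locks); task-1 alone leaves task-3 blocked (short on schema locks); task-3 alone leaves task-1 blocked (short on schema locks); task-7 alone leaves task-1 blocked (short on schema locks); task-5 alone leaves task-1 blocked (short on schema locks); task-2 alone leaves task-1 blocked (short on schema locks).
Survivors finish in the order: task-5, task-7, task-1, task-8. Step-by-step check (pool after the aborts first):
  pool = (3, 7)
  task-5: need (2, 1) fits (3, 7); releases (1, 0), pool now (4, 7)
  task-7: need (0, 1) fits (4, 7); releases (2, 1), pool now (6, 8)
  task-1: need (6, 2) fits (6, 8); releases (1, 0), pool now (7, 8)
  task-8: need (4, 1) fits (7, 8); releases (0, 1), pool now (7, 9)


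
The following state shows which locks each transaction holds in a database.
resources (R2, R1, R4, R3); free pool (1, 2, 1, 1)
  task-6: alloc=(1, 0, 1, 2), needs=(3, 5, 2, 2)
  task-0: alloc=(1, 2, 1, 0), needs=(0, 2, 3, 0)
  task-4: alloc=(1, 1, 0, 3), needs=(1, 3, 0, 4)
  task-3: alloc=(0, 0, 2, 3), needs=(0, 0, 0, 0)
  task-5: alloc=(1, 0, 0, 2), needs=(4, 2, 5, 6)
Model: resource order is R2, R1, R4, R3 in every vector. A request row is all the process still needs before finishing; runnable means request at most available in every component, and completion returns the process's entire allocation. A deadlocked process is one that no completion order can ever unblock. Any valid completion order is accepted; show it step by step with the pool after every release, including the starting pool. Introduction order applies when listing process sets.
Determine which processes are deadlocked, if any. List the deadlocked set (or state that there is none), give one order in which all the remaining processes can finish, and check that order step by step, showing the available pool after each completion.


Nothing here is deadlocked.
Key observation: task-3 fits the free pool immediately, and its release cascades until everyone finishes.
A valid finishing order for the others: task-3, task-0, task-4, task-6, task-5. Verifying each step:
  pool = (1, 2, 1, 1)
  run task-3 (needs (0, 0, 0, 0), free (1, 2, 1, 1)); after release of (0, 0, 2, 3) the pool is (1, 2, 3, 4)
  run task-0 (needs (0, 2, 3, 0), free (1, 2, 3, 4)); after release of (1, 2, 1, 0) the pool is (2, 4, 4, 4)
  run task-4 (needs (1, 3, 0, 4), free (2, 4, 4, 4)); after release of (1, 1, 0, 3) the pool is (3, 5, 4, 7)
  run task-6 (needs (3, 5, 2, 2), free (3, 5, 4, 7)); after release of (1, 0, 1, 2) the pool is (4, 5, 5, 9)
  run task-5 (needs (4, 2, 5, 6), free (4, 5, 5, 9)); after release of (1, 0, 0, 2) the pool is (5, 5, 5, 11)


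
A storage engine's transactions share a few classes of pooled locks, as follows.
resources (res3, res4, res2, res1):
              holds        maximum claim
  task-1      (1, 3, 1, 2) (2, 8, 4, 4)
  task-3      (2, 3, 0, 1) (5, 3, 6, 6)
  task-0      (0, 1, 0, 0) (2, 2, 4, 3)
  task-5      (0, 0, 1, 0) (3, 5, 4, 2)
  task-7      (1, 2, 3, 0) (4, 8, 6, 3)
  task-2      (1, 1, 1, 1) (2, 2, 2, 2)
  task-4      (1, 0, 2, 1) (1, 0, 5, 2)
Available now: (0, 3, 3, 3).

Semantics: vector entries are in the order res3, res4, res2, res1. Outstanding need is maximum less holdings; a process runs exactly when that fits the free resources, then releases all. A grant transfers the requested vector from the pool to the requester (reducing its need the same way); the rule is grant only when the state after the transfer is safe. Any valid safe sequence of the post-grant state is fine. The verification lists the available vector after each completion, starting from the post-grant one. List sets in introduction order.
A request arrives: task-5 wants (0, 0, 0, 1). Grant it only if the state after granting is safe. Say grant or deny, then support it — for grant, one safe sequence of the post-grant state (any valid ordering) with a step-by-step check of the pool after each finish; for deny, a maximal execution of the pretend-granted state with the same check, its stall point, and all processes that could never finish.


GRANT — the state after the grant stays safe, e.g. via task-4, task-2, task-0, task-1, task-3, task-5, task-7.
Key observation: the grant leaves (0, 3, 3, 2) free — enough for task-4, whose release restarts the cascade.
Step-by-step check of the post-grant state:
  pool = (0, 3, 3, 2)
  task-4 needs (0, 0, 3, 1) <= (0, 3, 3, 2) -> finishes; pool += (1, 0, 2, 1) = (1, 3, 5, 3)
  task-2 needs (1, 1, 1, 1) <= (1, 3, 5, 3) -> finishes; pool += (1, 1, 1, 1) = (2, 4, 6, 4)
  task-0 needs (2, 1, 4, 3) <= (2, 4, 6, 4) -> finishes; pool += (0, 1, 0, 0) = (2, 5, 6, 4)
  task-1 needs (1, 5, 3, 2) <= (2, 5, 6, 4) -> finishes; pool += (1, 3, 1, 2) = (3, 8, 7, 6)
  task-3 needs (3, 0, 6, 5) <= (3, 8, 7, 6) -> finishes; pool += (2, 3, 0, 1) = (5, 11, 7, 7)
  task-5 needs (3, 5, 3, 1) <= (5, 11, 7, 7) -> finishes; pool += (0, 0, 1, 1) = (5, 11, 8, 8)
  task-7 needs (3, 6, 3, 3) <= (5, 11, 8, 8) -> finishes; pool += (1, 2, 3, 0) = (6, 13, 11, 8)


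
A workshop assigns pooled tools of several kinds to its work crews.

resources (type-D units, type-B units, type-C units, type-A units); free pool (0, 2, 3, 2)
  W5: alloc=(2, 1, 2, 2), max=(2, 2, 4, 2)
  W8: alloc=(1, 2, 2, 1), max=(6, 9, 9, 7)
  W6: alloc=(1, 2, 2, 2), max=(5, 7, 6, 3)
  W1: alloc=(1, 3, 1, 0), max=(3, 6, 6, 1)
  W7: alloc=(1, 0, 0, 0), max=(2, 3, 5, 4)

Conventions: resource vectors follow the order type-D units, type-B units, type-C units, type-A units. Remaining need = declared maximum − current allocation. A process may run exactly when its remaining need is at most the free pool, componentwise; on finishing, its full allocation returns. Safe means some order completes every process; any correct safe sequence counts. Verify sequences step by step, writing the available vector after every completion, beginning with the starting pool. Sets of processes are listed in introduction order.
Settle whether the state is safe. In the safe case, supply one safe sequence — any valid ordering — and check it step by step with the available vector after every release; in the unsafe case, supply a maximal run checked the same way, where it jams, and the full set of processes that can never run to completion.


SAFE, for example via the order W5, W1, W7, W6, W8.
Key observation: the order's first zero-slack moment is W1 ((2, 3, 5, 1) needed, (2, 3, 5, 4) free — a requested resource with nothing to spare).
Step-by-step check:
  pool = (0, 2, 3, 2)
  W5 needs (0, 1, 2, 0) <= (0, 2, 3, 2) -> finishes; pool += (2, 1, 2, 2) = (2, 3, 5, 4)
  W1 needs (2, 3, 5, 1) <= (2, 3, 5, 4) -> finishes; pool += (1, 3, 1, 0) = (3, 6, 6, 4)
  W7 needs (1, 3, 5, 4) <= (3, 6, 6, 4) -> finishes; pool += (1, 0, 0, 0) = (4, 6, 6, 4)
  W6 needs (4, 5, 4, 1) <= (4, 6, 6, 4) -> finishes; pool += (1, 2, 2, 2) = (5, 8, 8, 6)
  W8 needs (5, 7, 7, 6) <= (5, 8, 8, 6) -> finishes; pool += (1, 2, 2, 1) = (6, 10, 10, 7)


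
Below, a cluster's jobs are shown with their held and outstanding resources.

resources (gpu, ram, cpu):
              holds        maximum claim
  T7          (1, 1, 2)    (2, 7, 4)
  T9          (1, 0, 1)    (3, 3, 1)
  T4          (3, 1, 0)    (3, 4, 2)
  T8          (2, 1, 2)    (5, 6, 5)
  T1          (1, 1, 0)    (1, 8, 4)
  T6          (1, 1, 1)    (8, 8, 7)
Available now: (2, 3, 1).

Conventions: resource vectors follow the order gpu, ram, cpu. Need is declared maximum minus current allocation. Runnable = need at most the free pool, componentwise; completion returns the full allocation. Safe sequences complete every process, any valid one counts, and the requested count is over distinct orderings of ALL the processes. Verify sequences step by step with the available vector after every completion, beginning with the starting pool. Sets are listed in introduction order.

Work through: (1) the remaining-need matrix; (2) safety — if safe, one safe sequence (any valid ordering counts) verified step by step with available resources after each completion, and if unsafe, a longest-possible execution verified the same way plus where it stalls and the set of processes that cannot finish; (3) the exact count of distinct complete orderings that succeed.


(1) Need matrix, components ordered gpu, ram, cpu:
  T7: (1, 6, 2)
  T9: (2, 3, 0)
  T4: (0, 3, 2)
  T8: (3, 5, 3)
  T1: (0, 7, 4)
  T6: (7, 7, 6)
(2) The state is UNSAFE.
Key observation: after T9, T4 complete, (6, 4, 2) is the best the pool ever gets, yet each leftover process wants more ram.
A maximal execution: T9, T4 — then nothing else fits. Step-by-step check:
  pool = (2, 3, 1)
  run T9 (needs (2, 3, 0), free (2, 3, 1)); after release of (1, 0, 1) the pool is (3, 3, 2)
  run T4 (needs (0, 3, 2), free (3, 3, 2)); after release of (3, 1, 0) the pool is (6, 4, 2)
  blocked: T7 wants (1, 6, 2), pool (6, 4, 2) — not enough ram
  blocked: T8 wants (3, 5, 3), pool (6, 4, 2) — not enough ram and cpu
  blocked: T1 wants (0, 7, 4), pool (6, 4, 2) — not enough ram and cpu
  blocked: T6 wants (7, 7, 6), pool (6, 4, 2) — not enough gpu, ram and cpu
Processes that can never finish: T7, T8, T1 and T6.
(3) The exact count: 0 of the possible complete orderings are safe sequences.


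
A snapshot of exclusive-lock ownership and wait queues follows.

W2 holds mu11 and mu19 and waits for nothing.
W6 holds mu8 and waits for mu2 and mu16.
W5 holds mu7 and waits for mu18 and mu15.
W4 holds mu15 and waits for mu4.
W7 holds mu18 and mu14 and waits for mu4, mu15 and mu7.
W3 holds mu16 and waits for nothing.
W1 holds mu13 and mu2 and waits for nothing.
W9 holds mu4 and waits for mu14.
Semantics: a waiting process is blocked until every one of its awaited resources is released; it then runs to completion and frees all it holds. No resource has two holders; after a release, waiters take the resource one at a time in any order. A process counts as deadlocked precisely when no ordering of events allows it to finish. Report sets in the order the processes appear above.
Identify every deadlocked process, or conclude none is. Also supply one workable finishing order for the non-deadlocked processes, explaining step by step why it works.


Deadlocked: W5, W4, W7 and W9.
Key observation: the loop W5 -> W4 -> W9 -> W7 -> W5 blocks itself forever; no other process is dragged down with it.
The rest can finish in the order W3, W1, W2, W6.
Step-by-step check:
  W3: no waits; runs immediately, freeing mu16
  W1: no waits; runs immediately, freeing mu13 and mu2
  W2: no waits; runs immediately, freeing mu11 and mu19
  W6: everything it awaited (mu2 and mu16) is free; runs, freeing mu8


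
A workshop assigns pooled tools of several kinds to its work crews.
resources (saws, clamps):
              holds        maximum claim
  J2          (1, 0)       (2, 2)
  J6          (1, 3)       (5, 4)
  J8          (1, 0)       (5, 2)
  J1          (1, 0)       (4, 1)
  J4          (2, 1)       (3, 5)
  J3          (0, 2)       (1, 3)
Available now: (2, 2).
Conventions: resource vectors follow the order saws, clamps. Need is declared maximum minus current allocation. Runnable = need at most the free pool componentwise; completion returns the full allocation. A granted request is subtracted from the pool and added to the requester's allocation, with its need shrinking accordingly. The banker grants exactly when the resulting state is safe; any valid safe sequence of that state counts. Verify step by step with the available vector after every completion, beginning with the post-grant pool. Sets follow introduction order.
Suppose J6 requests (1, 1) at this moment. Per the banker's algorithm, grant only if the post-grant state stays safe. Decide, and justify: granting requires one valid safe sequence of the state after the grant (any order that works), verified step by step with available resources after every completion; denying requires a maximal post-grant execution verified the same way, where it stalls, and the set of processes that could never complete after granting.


DENY: after the grant no complete ordering would exist.
Key observation: after J3, J2 the pool peaks at (2, 3), and each blocked process is short somewhere: J6 on saws; J8 on saws; J1 on saws; J4 on clamps.
Pretend the grant happened; the run J3, J2 goes as far as possible. Verifying each step:
  pool = (1, 1)
  run J3 (needs (1, 1), free (1, 1)); after release of (0, 2) the pool is (1, 3)
  run J2 (needs (1, 2), free (1, 3)); after release of (1, 0) the pool is (2, 3)
  J6 still needs (3, 0) but only (2, 3) is free — short on saws
  J8 still needs (4, 2) but only (2, 3) is free — short on saws
  J1 still needs (3, 1) but only (2, 3) is free — short on saws
  J4 still needs (1, 4) but only (2, 3) is free — short on clamps
Had the request been granted, J6, J8, J1 and J4 could never finish.


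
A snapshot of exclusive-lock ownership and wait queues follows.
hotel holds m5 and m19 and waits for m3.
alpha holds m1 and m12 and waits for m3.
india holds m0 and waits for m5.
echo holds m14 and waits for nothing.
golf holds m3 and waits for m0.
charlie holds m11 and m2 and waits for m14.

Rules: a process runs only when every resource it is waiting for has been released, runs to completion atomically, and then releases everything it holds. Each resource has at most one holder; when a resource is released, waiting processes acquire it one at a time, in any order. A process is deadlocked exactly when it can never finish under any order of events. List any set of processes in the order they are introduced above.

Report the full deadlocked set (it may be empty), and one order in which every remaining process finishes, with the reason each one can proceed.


The deadlocked set is hotel, alpha, india and golf.
Key observation: the cycle hotel -> golf -> india -> hotel can never break — each member waits on the next; alpha waits into the deadlock from upstream.
A valid finishing order for the others: echo, charlie.
Verifying each step:
  echo waits on nothing -> runs at once and releases m14
  charlie: everything it awaited (m14) is free; runs, freeing m11 and m2


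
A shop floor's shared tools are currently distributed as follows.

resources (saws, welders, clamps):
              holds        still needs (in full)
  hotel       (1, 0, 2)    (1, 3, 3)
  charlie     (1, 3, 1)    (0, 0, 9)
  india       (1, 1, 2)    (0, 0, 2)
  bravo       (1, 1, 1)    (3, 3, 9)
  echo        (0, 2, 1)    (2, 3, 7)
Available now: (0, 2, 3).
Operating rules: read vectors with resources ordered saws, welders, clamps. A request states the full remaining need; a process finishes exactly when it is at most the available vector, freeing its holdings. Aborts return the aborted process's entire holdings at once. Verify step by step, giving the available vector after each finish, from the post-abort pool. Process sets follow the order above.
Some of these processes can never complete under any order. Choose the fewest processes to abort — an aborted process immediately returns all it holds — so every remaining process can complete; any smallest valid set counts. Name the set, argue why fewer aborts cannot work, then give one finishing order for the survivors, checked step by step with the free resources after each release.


Abort charlie.
Key observation: the returned (1, 3, 1) from charlie is what brings bravo — unrunnable before, under any order — into play at step 4.
Minimality: the empty abort set fails — the state is deadlocked as it stands.
The survivors complete as hotel, india, echo, bravo. Check, step by step (starting from the post-abort pool):
  pool = (1, 5, 4)
  run hotel (needs (1, 3, 3), free (1, 5, 4)); after release of (1, 0, 2) the pool is (2, 5, 6)
  run india (needs (0, 0, 2), free (2, 5, 6)); after release of (1, 1, 2) the pool is (3, 6, 8)
  run echo (needs (2, 3, 7), free (3, 6, 8)); after release of (0, 2, 1) the pool is (3, 8, 9)
  run bravo (needs (3, 3, 9), free (3, 8, 9)); after release of (1, 1, 1) the pool is (4, 9, 10)


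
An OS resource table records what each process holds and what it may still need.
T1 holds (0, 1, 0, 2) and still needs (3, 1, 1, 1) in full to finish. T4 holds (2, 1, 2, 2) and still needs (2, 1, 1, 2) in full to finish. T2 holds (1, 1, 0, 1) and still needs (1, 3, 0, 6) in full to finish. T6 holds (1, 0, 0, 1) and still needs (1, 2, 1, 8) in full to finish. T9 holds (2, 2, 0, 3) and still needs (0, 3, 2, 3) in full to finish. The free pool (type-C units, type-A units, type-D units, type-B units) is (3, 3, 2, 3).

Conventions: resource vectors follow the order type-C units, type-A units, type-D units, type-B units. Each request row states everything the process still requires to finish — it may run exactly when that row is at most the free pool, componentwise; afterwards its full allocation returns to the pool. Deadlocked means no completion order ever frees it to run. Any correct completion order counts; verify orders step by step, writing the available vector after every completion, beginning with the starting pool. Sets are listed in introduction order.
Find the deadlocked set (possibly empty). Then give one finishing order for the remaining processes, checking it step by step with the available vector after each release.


Nothing here is deadlocked.
Key observation: T1 can run right away; the returned allocation unlocks the remaining processes in turn.
One completion order for the rest: T1, T9, T4, T2, T6. Verifying each step:
  pool = (3, 3, 2, 3)
  run T1 (needs (3, 1, 1, 1), free (3, 3, 2, 3)); after release of (0, 1, 0, 2) the pool is (3, 4, 2, 5)
  run T9 (needs (0, 3, 2, 3), free (3, 4, 2, 5)); after release of (2, 2, 0, 3) the pool is (5, 6, 2, 8)
  run T4 (needs (2, 1, 1, 2), free (5, 6, 2, 8)); after release of (2, 1, 2, 2) the pool is (7, 7, 4, 10)
  run T2 (needs (1, 3, 0, 6), free (7, 7, 4, 10)); after release of (1, 1, 0, 1) the pool is (8, 8, 4, 11)
  run T6 (needs (1, 2, 1, 8), free (8, 8, 4, 11)); after release of (1, 0, 0, 1) the pool is (9, 8, 4, 12)


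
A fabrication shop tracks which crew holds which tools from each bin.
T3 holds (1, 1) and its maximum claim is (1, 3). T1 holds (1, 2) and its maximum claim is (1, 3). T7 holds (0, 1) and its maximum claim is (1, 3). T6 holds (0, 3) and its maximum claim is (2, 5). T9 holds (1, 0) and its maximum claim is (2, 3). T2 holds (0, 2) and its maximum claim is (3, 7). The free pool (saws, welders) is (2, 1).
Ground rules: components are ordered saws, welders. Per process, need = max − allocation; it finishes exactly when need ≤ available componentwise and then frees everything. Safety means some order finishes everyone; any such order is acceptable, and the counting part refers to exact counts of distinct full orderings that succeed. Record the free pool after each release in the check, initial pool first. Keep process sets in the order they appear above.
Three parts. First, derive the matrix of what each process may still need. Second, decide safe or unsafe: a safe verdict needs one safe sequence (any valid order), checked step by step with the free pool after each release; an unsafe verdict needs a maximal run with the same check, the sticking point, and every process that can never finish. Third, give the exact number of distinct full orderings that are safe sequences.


(1) Outstanding need per process (order saws, welders):
  T3: (0, 2)
  T1: (0, 1)
  T7: (1, 2)
  T6: (2, 2)
  T9: (1, 3)
  T2: (3, 5)
(2) The state is SAFE; one workable sequence: T1, T3, T6, T2, T7, T9.
Key observation: T1 is the earliest step where a requested resource binds exactly: need (0, 1), pool (2, 1) at its turn.
Check, step by step:
  pool = (2, 1)
  T1 needs (0, 1) <= (2, 1) -> finishes; pool += (1, 2) = (3, 3)
  T3 needs (0, 2) <= (3, 3) -> finishes; pool += (1, 1) = (4, 4)
  T6 needs (2, 2) <= (4, 4) -> finishes; pool += (0, 3) = (4, 7)
  T2 needs (3, 5) <= (4, 7) -> finishes; pool += (0, 2) = (4, 9)
  T7 needs (1, 2) <= (4, 9) -> finishes; pool += (0, 1) = (4, 10)
  T9 needs (1, 3) <= (4, 10) -> finishes; pool += (1, 0) = (5, 10)
(3) The exact count: 70 of the possible complete orderings are safe sequences.


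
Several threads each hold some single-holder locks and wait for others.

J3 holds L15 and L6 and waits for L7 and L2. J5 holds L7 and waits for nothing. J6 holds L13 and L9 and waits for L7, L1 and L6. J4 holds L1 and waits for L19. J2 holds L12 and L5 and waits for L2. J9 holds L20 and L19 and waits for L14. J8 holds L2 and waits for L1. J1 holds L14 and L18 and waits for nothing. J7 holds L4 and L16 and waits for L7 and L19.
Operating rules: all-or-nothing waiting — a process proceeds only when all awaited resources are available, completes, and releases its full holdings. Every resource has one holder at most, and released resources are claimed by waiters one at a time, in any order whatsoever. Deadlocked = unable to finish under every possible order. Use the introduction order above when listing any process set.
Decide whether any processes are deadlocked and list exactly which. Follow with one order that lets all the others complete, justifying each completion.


No process is deadlocked.
Key observation: every chain of waits terminates; starting from the processes that wait on nothing, all the rest unlock in turn.
The rest can finish in the order J1, J9, J4, J5, J8, J3, J7, J2, J6.
Verifying each step:
  run J1 (it waits on nothing); releases L14 and L18
  J9 waits on L14 — all released -> runs and releases L20 and L19
  J4 waits on L19 — all released -> runs and releases L1
  run J5 (it waits on nothing); releases L7
  J8 waits on L1 — all released -> runs and releases L2
  J3 waits on L7 and L2 — all released -> runs and releases L15 and L6
  J7 waits on L7 and L19 — all released -> runs and releases L4 and L16
  J2 waits on L2 — all released -> runs and releases L12 and L5
  J6 waits on L7, L1 and L6 — all released -> runs and releases L13 and L9


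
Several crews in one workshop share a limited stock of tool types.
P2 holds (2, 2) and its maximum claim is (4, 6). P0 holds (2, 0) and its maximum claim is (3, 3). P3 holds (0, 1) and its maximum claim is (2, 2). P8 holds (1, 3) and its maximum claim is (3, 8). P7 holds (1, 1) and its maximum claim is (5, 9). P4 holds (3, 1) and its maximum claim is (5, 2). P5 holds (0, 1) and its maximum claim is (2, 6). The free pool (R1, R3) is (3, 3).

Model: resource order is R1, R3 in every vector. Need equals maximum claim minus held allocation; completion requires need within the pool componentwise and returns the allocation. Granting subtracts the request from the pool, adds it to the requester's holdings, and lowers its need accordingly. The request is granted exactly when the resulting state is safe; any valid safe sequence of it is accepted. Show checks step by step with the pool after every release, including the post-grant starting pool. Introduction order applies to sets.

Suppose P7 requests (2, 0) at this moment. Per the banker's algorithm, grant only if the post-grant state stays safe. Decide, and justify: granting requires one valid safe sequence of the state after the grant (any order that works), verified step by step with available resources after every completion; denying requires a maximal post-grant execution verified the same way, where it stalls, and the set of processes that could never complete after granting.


GRANT: granting preserves safety; a valid post-grant sequence is P0, P4, P2, P3, P5, P8, P7.
Key observation: (1, 3) free after granting still covers P0 first, and each release covers the next.
Step-by-step check of the post-grant state:
  pool = (1, 3)
  P0 needs (1, 3) <= (1, 3) -> finishes; pool += (2, 0) = (3, 3)
  P4 needs (2, 1) <= (3, 3) -> finishes; pool += (3, 1) = (6, 4)
  P2 needs (2, 4) <= (6, 4) -> finishes; pool += (2, 2) = (8, 6)
  P3 needs (2, 1) <= (8, 6) -> finishes; pool += (0, 1) = (8, 7)
  P5 needs (2, 5) <= (8, 7) -> finishes; pool += (0, 1) = (8, 8)
  P8 needs (2, 5) <= (8, 8) -> finishes; pool += (1, 3) = (9, 11)
  P7 needs (2, 8) <= (9, 11) -> finishes; pool += (3, 1) = (12, 12)


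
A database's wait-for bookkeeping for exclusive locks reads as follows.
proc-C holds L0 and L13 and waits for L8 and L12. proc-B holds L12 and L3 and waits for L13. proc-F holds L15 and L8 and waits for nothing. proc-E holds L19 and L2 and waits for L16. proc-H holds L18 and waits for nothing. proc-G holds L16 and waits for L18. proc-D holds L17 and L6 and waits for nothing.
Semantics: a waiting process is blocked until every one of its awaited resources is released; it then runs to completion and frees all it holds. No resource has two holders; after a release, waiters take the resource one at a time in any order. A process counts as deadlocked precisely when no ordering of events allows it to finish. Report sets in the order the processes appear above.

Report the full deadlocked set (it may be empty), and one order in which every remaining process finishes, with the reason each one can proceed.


Deadlocked set: proc-C and proc-B.
Key observation: the knot is the closed ring of waits proc-C -> proc-B -> proc-C; no other process is dragged down with it.
A valid finishing order for the others: proc-H, proc-F, proc-D, proc-G, proc-E.
Verifying each step:
  proc-H waits on nothing -> runs at once and releases L18
  proc-F waits on nothing -> runs at once and releases L15 and L8
  proc-D waits on nothing -> runs at once and releases L17 and L6
  proc-G: everything it awaited (L18) is free; runs, freeing L16
  proc-E: everything it awaited (L16) is free; runs, freeing L19 and L2


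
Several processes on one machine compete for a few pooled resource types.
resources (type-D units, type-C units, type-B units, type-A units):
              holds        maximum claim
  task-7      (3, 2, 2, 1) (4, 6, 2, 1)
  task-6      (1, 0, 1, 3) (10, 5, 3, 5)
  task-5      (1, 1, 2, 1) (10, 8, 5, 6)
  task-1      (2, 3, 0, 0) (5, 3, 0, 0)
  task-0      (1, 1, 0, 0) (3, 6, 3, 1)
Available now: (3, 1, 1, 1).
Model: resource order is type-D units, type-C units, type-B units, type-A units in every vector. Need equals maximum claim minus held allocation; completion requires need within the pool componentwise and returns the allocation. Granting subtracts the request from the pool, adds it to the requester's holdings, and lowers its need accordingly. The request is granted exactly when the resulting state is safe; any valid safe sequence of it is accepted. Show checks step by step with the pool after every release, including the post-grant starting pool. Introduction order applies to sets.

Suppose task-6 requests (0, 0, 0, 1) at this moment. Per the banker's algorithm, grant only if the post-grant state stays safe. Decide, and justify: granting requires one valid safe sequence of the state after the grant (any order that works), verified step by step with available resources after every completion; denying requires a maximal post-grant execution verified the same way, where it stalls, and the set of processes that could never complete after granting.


GRANT — the state after the grant stays safe, e.g. via task-1, task-7, task-0, task-6, task-5.
Key observation: the transfer keeps a workable pool ((3, 1, 1, 0)); task-1 starts the safe sequence.
Verifying the post-grant state step by step:
  pool = (3, 1, 1, 0)
  run task-1 (needs (3, 0, 0, 0), free (3, 1, 1, 0)); after release of (2, 3, 0, 0) the pool is (5, 4, 1, 0)
  run task-7 (needs (1, 4, 0, 0), free (5, 4, 1, 0)); after release of (3, 2, 2, 1) the pool is (8, 6, 3, 1)
  run task-0 (needs (2, 5, 3, 1), free (8, 6, 3, 1)); after release of (1, 1, 0, 0) the pool is (9, 7, 3, 1)
  run task-6 (needs (9, 5, 2, 1), free (9, 7, 3, 1)); after release of (1, 0, 1, 4) the pool is (10, 7, 4, 5)
  run task-5 (needs (9, 7, 3, 5), free (10, 7, 4, 5)); after release of (1, 1, 2, 1) the pool is (11, 8, 6, 6)


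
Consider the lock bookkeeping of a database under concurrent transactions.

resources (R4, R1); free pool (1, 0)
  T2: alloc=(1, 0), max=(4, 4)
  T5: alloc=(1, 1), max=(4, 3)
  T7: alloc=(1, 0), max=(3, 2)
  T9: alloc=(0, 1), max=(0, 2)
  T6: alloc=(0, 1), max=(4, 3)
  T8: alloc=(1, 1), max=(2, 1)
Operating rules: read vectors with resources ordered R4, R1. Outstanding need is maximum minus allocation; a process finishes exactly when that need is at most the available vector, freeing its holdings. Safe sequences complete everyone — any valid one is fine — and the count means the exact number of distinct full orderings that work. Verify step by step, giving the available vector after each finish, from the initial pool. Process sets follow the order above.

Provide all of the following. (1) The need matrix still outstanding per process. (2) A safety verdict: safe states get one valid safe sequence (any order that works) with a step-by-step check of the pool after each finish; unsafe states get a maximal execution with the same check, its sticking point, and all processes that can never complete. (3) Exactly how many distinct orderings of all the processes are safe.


(1) Outstanding need per process (order R4, R1):
  T2: (3, 4)
  T5: (3, 2)
  T7: (2, 2)
  T9: (0, 1)
  T6: (4, 2)
  T8: (1, 0)
(2) SAFE, for example via the order T8, T9, T7, T5, T6, T2.
Key observation: T8 marks the first exact bind of the order: its need (1, 0) fits the free (1, 0) with zero slack on a requested resource.
Check, step by step:
  pool = (1, 0)
  T8 needs (1, 0) <= (1, 0) -> finishes; pool += (1, 1) = (2, 1)
  T9 needs (0, 1) <= (2, 1) -> finishes; pool += (0, 1) = (2, 2)
  T7 needs (2, 2) <= (2, 2) -> finishes; pool += (1, 0) = (3, 2)
  T5 needs (3, 2) <= (3, 2) -> finishes; pool += (1, 1) = (4, 3)
  T6 needs (4, 2) <= (4, 3) -> finishes; pool += (0, 1) = (4, 4)
  T2 needs (3, 4) <= (4, 4) -> finishes; pool += (1, 0) = (5, 4)
(3) The exact count: 1 of the possible complete orderings is a safe sequence.
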